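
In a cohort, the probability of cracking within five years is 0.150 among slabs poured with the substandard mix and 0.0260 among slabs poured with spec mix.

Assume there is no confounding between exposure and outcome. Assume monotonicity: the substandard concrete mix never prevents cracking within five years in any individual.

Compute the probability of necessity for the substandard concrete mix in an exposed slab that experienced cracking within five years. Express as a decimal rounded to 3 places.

Let p₁ = 0.15, p₀ = 0.026.
Under exogeneity and monotonicity, PN = (p₁ − p₀) / p₁.
PN = (0.15 − 0.026) / 0.15 = 0.124 / 0.15 ≈ 0.8267

PN ≈ 0.827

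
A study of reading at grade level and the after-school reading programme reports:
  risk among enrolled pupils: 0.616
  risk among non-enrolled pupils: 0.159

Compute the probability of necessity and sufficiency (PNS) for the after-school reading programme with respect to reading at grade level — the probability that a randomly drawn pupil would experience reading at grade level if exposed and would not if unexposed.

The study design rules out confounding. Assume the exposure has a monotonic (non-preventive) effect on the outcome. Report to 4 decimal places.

PNS ≈ 0.4570

Let p₁ = 0.616, p₀ = 0.159.
Under exogeneity and monotonicity, PNS = p₁ − p₀.
PNS = 0.616 − 0.159 = 0.457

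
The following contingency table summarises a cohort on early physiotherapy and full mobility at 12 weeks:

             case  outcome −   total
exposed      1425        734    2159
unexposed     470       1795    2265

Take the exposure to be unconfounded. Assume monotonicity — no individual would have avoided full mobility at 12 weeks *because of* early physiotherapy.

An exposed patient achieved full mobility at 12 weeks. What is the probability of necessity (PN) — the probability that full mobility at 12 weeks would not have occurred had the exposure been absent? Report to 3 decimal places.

PN ≈ 0.686

p₁ = P(outcome | exposed) = 1425/2159 = 0.66003
p₀ = P(outcome | unexposed) = 470/2265 = 0.20751
Under exogeneity and monotonicity, PN = (p₁ − p₀)/p₁.
PN = (0.66003 − 0.20751) / 0.66003 ≈ 0.6856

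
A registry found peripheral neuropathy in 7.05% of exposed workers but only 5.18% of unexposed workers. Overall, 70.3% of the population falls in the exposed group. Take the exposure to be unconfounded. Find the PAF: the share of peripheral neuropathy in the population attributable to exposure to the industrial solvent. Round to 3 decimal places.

PAF ≈ 0.202

p₁ = 0.0705, p₀ = 0.0518.
Overall risk P(Y=1) = π·p₁ + (1−π)·p₀ = 0.703×0.0705 + 0.297×0.0518 = 0.064946.
Under exogeneity, PAF = [P(Y=1) − p₀] / P(Y=1).
PAF = (0.064946 − 0.0518) / 0.064946 ≈ 0.2024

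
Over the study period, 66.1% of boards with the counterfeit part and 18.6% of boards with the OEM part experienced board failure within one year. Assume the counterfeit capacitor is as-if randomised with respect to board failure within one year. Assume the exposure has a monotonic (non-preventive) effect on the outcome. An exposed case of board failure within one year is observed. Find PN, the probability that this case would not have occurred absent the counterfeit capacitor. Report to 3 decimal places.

p₁ = 0.661, p₀ = 0.186.
Under exogeneity and monotonicity, PN = (p₁ − p₀) / p₁.
PN = (0.661 − 0.186) / 0.661 = 0.475 / 0.661 ≈ 0.7186

PN ≈ 0.719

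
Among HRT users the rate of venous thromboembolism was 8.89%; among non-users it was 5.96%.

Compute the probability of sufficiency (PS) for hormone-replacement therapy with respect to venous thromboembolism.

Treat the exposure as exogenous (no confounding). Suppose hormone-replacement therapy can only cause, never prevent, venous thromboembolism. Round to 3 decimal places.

p₁ = 0.0889, p₀ = 0.0596.
Under exogeneity and monotonicity, PS = (p₁ − p₀) / (1 − p₀).
PS = (0.0889 − 0.0596) / (1 − 0.0596) = 0.0293 / 0.9404 ≈ 0.0312

PS ≈ 0.031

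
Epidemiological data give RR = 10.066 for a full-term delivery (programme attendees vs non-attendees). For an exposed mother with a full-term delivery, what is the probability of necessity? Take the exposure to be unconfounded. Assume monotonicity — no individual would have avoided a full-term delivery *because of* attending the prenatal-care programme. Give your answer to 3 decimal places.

PN ≈ 0.901

Under exogeneity and monotonicity, PN = (RR − 1) / RR = 1 − 1/RR.
PN = (10.066 − 1) / 10.066 = 9.066 / 10.066 ≈ 0.9007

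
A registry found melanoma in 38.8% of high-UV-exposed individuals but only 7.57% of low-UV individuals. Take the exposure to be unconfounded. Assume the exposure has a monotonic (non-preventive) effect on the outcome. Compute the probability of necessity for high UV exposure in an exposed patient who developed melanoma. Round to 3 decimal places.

p₁ = 0.388, p₀ = 0.0757.
Under exogeneity and monotonicity, PN = (p₁ − p₀) / p₁.
PN = (0.388 − 0.0757) / 0.388 = 0.3123 / 0.388 ≈ 0.8049

PN ≈ 0.805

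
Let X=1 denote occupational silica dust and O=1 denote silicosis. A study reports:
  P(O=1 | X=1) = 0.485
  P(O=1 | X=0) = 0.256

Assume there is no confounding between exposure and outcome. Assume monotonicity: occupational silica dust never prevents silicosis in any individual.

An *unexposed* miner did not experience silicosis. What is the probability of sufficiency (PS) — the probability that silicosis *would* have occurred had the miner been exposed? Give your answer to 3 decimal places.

PS ≈ 0.308

Let p₁ = 0.485, p₀ = 0.256.
Under exogeneity and monotonicity, PS = (p₁ − p₀) / (1 − p₀).
PS = (0.485 − 0.256) / (1 − 0.256) = 0.229 / 0.744 ≈ 0.3078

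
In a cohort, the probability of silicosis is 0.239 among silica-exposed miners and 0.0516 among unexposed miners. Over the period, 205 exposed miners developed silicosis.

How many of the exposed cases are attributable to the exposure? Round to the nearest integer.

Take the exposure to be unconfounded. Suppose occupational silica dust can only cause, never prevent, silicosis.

Let p₁ = 0.239, p₀ = 0.0516.
PN = (p₁ − p₀)/p₁ = (0.239 − 0.0516) / 0.239 ≈ 0.78410.
Attributable cases ≈ PN × (exposed cases) = 0.78410 × 205 ≈ 160.74.

about 161 cases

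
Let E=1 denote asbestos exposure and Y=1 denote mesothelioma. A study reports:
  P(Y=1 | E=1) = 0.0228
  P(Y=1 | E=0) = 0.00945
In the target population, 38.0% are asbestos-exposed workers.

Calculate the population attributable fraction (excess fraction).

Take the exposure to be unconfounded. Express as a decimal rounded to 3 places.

PAF ≈ 0.349

Let p₁ = 0.0228, p₀ = 0.00945.
Overall risk P(Y=1) = π·p₁ + (1−π)·p₀ = 0.38×0.0228 + 0.62×0.00945 = 0.014523.
Under exogeneity, PAF = [P(Y=1) − p₀] / P(Y=1).
PAF = (0.014523 − 0.00945) / 0.014523 ≈ 0.3493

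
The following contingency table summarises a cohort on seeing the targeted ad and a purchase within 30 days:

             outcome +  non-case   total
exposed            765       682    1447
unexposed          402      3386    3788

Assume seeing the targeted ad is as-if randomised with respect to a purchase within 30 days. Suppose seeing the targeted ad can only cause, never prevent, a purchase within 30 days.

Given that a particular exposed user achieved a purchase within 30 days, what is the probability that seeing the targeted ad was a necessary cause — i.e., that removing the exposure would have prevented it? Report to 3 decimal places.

PN ≈ 0.799

p₁ = P(outcome | exposed) = 765/1447 = 0.52868
p₀ = P(outcome | unexposed) = 402/3788 = 0.10612
Under exogeneity and monotonicity, PN = (p₁ − p₀) / p₁.
PN = (0.52868 − 0.10612) / 0.52868 = 0.42256 / 0.52868 ≈ 0.7993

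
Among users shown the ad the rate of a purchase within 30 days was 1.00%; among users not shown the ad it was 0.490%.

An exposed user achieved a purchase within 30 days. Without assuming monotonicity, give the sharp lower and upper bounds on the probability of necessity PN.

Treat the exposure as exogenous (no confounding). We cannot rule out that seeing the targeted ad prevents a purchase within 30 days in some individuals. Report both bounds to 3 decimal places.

0.510 ≤ PN ≤ 1.000

p₁ = 0.01, p₀ = 0.0049.
Under exogeneity alone the bounds on PN are max{0,(p₁−p₀)/p₁} ≤ PN ≤ min{1,(1−p₀)/p₁}.
  lower = (p₁ − p₀)/p₁ = 0.0051 / 0.01 ≈ 0.5100
  upper = min{1, (1 − p₀)/p₁} = 0.9951 / 0.01 ≈ 99.5100 → capped at 1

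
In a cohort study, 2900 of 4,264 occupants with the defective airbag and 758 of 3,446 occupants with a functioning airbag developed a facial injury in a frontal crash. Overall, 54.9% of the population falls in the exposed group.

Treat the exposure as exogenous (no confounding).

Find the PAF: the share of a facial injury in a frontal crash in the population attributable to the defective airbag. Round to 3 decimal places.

PAF ≈ 0.535

p₁ = P(outcome | exposed) = 2900/4264 = 0.68011
p₀ = P(outcome | unexposed) = 758/3446 = 0.21997
Overall risk P(Y=1) = π·p₁ + (1−π)·p₀ = 0.549×0.68011 + 0.451×0.21997 = 0.47259.
Under exogeneity, PAF = [P(Y=1) − p₀] / P(Y=1).
PAF = (0.47259 − 0.21997) / 0.47259 ≈ 0.5346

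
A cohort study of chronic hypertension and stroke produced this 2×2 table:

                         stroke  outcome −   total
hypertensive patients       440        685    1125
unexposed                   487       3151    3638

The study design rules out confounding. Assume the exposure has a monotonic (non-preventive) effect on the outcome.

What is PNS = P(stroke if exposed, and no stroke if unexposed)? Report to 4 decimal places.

p₁ = P(outcome | exposed) = 440/1125 = 0.39111
p₀ = P(outcome | unexposed) = 487/3638 = 0.13386
Under exogeneity and monotonicity, PNS = p₁ − p₀.
PNS = 0.39111 − 0.13386 = 0.25725

PNS ≈ 0.2572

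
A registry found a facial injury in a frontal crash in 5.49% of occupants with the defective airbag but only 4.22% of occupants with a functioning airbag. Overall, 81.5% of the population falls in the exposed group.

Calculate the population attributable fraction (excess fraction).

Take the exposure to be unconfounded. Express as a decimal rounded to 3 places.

p₁ = 0.0549, p₀ = 0.0422.
Overall risk P(Y=1) = π·p₁ + (1−π)·p₀ = 0.815×0.0549 + 0.185×0.0422 = 0.05255.
Under exogeneity, PAF = [P(Y=1) − p₀] / P(Y=1).
PAF = (0.05255 − 0.0422) / 0.05255 ≈ 0.1970

PAF ≈ 0.197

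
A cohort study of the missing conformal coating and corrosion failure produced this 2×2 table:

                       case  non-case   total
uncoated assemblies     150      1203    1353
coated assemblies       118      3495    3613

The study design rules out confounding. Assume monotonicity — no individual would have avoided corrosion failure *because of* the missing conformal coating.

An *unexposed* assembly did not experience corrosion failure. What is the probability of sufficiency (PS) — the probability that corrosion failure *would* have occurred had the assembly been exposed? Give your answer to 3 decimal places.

p₁ = P(outcome | exposed) = 150/1353 = 0.11086
p₀ = P(outcome | unexposed) = 118/3613 = 0.03266
Under exogeneity and monotonicity, PS = (p₁ − p₀)/(1 − p₀).
PS = (0.11086 − 0.03266) / 0.96734 ≈ 0.0808

PS ≈ 0.081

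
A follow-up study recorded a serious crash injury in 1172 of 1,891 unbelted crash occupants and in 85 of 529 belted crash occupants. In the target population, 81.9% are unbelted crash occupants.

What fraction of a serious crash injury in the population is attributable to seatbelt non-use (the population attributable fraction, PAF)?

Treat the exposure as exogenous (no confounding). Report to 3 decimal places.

p₁ = P(outcome | exposed) = 1172/1891 = 0.61978
p₀ = P(outcome | unexposed) = 85/529 = 0.16068
Overall risk P(Y=1) = π·p₁ + (1−π)·p₀ = 0.819×0.61978 + 0.181×0.16068 = 0.53668.
Under exogeneity, PAF = [P(Y=1) − p₀] / P(Y=1).
PAF = (0.53668 − 0.16068) / 0.53668 ≈ 0.7006

PAF ≈ 0.701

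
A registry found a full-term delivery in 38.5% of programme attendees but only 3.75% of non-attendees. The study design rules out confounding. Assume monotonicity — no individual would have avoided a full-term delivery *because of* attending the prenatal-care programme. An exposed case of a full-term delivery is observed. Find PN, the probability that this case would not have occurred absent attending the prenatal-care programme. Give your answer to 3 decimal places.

p₁ = 0.385, p₀ = 0.0375.
Under exogeneity and monotonicity, PN = (p₁ − p₀) / p₁.
PN = (0.385 − 0.0375) / 0.385 = 0.3475 / 0.385 ≈ 0.9026

PN ≈ 0.903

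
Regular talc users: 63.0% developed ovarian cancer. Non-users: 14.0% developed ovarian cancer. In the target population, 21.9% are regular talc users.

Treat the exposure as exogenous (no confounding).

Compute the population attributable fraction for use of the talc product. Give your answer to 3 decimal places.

p₁ = 0.63, p₀ = 0.14.
Overall risk P(Y=1) = π·p₁ + (1−π)·p₀ = 0.219×0.63 + 0.781×0.14 = 0.24731.
Under exogeneity, PAF = [P(Y=1) − p₀] / P(Y=1).
PAF = (0.24731 − 0.14) / 0.24731 ≈ 0.4339

PAF ≈ 0.434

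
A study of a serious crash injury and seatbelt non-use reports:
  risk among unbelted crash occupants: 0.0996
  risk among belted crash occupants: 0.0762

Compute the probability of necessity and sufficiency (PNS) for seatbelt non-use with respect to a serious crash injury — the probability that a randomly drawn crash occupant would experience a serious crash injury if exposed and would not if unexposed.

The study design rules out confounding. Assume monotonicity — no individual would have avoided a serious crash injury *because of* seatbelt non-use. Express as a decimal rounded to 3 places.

Let p₁ = 0.0996, p₀ = 0.0762.
Under exogeneity and monotonicity, PNS = p₁ − p₀.
PNS = 0.0996 − 0.0762 = 0.0234

PNS ≈ 0.023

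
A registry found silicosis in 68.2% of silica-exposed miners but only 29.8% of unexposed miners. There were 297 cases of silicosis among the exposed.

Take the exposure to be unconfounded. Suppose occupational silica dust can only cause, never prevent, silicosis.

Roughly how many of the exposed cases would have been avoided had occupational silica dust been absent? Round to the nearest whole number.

p₁ = 0.682, p₀ = 0.298.
PN = (p₁ − p₀)/p₁ = (0.682 − 0.298) / 0.682 ≈ 0.56305.
Attributable cases ≈ PN × (exposed cases) = 0.56305 × 297 ≈ 167.23.

about 167 cases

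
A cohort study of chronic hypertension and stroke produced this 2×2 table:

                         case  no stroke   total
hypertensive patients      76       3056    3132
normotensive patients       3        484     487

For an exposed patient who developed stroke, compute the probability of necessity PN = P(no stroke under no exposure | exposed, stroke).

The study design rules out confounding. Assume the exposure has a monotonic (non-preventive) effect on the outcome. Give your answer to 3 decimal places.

PN ≈ 0.746

p₁ = P(outcome | exposed) = 76/3132 = 0.024266
p₀ = P(outcome | unexposed) = 3/487 = 0.0061602
Under exogeneity and monotonicity, PN = (p₁ − p₀)/p₁.
PN = (0.024266 − 0.0061602) / 0.024266 ≈ 0.7461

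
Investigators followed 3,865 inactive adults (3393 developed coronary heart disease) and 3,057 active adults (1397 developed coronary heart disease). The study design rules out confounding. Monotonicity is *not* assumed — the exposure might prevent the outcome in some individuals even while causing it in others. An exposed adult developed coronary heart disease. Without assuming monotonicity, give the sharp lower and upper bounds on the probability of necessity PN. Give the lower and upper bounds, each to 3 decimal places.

p₁ = P(outcome | exposed) = 3393/3865 = 0.87788
p₀ = P(outcome | unexposed) = 1397/3057 = 0.45698
Under exogeneity alone the bounds on PN are max{0,(p₁−p₀)/p₁} ≤ PN ≤ min{1,(1−p₀)/p₁}.
  lower = (p₁ − p₀)/p₁ = 0.42089 / 0.87788 ≈ 0.4794
  upper = min{1, (1 − p₀)/p₁} = 0.54302 / 0.87788 ≈ 0.6186

0.479 ≤ PN ≤ 0.619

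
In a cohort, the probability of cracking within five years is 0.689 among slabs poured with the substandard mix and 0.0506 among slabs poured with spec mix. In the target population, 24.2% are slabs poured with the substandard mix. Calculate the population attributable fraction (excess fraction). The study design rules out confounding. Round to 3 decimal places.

Let p₁ = 0.689, p₀ = 0.0506.
Overall risk P(Y=1) = π·p₁ + (1−π)·p₀ = 0.242×0.689 + 0.758×0.0506 = 0.20509.
Under exogeneity, PAF = [P(Y=1) − p₀] / P(Y=1).
PAF = (0.20509 − 0.0506) / 0.20509 ≈ 0.7533

PAF ≈ 0.753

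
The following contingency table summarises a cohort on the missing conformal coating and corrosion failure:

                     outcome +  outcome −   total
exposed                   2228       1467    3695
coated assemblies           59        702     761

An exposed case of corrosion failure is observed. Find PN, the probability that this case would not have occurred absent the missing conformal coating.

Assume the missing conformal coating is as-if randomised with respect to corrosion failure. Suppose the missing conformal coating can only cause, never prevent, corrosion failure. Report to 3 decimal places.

p₁ = P(outcome | exposed) = 2228/3695 = 0.60298
p₀ = P(outcome | unexposed) = 59/761 = 0.07753
Under exogeneity and monotonicity, PN = (p₁ − p₀)/p₁.
PN = (0.60298 − 0.07753) / 0.60298 ≈ 0.8714

PN ≈ 0.871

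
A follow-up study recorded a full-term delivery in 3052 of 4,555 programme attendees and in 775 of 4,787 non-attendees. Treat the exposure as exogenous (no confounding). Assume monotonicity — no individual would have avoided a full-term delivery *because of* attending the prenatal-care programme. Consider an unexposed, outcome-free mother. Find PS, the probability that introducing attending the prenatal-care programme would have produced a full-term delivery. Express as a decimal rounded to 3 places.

PS ≈ 0.606

p₁ = P(outcome | exposed) = 3052/4555 = 0.67003
p₀ = P(outcome | unexposed) = 775/4787 = 0.1619
Under exogeneity and monotonicity, PS = (p₁ − p₀) / (1 − p₀).
PS = (0.67003 − 0.1619) / (1 − 0.1619) = 0.50814 / 0.8381 ≈ 0.6063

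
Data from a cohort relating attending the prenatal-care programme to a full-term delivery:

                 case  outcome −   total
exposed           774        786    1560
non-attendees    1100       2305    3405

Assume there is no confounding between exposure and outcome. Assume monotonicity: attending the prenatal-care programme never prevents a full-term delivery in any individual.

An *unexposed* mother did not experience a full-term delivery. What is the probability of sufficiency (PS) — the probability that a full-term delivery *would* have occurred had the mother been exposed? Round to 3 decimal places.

p₁ = P(outcome | exposed) = 774/1560 = 0.49615
p₀ = P(outcome | unexposed) = 1100/3405 = 0.32305
Under exogeneity and monotonicity, PS = (p₁ − p₀) / (1 − p₀).
PS = (0.49615 − 0.32305) / (1 − 0.32305) = 0.1731 / 0.67695 ≈ 0.2557

PS ≈ 0.256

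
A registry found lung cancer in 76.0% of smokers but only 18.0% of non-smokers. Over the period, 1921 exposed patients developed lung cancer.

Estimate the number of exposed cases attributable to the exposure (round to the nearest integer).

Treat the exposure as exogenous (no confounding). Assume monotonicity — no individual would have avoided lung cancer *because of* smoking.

about 1466 cases

p₁ = 0.76, p₀ = 0.18.
PN = (p₁ − p₀)/p₁ = (0.76 − 0.18) / 0.76 ≈ 0.76316.
Attributable cases ≈ PN × (exposed cases) = 0.76316 × 1921 ≈ 1466.03.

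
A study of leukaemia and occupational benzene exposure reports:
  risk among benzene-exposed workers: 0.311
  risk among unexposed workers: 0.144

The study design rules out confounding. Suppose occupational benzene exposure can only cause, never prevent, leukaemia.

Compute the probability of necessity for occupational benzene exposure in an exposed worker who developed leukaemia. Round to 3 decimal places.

Let p₁ = 0.311, p₀ = 0.144.
Under exogeneity and monotonicity, PN = (p₁ − p₀) / p₁.
PN = (0.311 − 0.144) / 0.311 = 0.167 / 0.311 ≈ 0.5370

PN ≈ 0.537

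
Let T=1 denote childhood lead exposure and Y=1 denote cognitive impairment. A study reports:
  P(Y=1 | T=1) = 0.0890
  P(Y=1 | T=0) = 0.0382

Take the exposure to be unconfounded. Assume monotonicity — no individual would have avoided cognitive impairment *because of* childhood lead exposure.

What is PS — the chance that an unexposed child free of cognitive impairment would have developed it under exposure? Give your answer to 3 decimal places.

Let p₁ = 0.089, p₀ = 0.0382.
Under exogeneity and monotonicity, PS = (p₁ − p₀) / (1 − p₀).
PS = (0.089 − 0.0382) / (1 − 0.0382) = 0.0508 / 0.9618 ≈ 0.0528

PS ≈ 0.053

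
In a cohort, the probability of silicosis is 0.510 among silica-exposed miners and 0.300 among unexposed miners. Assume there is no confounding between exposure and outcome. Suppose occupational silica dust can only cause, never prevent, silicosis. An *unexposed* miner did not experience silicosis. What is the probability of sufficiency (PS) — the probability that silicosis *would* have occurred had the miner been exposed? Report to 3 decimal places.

PS ≈ 0.300

Let p₁ = 0.51, p₀ = 0.3.
Under exogeneity and monotonicity, PS = (p₁ − p₀) / (1 − p₀).
PS = (0.51 − 0.3) / (1 − 0.3) = 0.21 / 0.7 ≈ 0.3000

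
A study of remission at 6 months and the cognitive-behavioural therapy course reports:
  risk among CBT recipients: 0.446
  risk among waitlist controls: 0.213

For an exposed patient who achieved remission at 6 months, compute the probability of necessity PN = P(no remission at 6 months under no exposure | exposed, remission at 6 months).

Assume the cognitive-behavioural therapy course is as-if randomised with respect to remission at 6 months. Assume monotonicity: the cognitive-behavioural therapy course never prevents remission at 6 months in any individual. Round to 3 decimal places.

PN ≈ 0.522

Let p₁ = 0.446, p₀ = 0.213.
Under exogeneity and monotonicity, PN = (p₁ − p₀) / p₁.
PN = (0.446 − 0.213) / 0.446 = 0.233 / 0.446 ≈ 0.5224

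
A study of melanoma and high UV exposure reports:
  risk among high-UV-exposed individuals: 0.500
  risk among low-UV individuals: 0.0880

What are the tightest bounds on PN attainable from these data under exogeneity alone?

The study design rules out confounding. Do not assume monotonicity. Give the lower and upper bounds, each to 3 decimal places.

Let p₁ = 0.5, p₀ = 0.088.
Under exogeneity alone the bounds on PN are max{0,(p₁−p₀)/p₁} ≤ PN ≤ min{1,(1−p₀)/p₁}.
  lower = (p₁ − p₀)/p₁ = 0.412 / 0.5 ≈ 0.8240
  upper = min{1, (1 − p₀)/p₁} = 0.912 / 0.5 ≈ 1.8240 → capped at 1

0.824 ≤ PN ≤ 1.000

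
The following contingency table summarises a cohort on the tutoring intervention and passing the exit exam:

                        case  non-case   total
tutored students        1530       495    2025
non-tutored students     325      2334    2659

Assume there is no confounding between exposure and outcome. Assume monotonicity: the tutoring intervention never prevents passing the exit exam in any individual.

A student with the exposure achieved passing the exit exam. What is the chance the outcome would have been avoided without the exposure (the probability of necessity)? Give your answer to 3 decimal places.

PN ≈ 0.838

p₁ = P(outcome | exposed) = 1530/2025 = 0.75556
p₀ = P(outcome | unexposed) = 325/2659 = 0.12223
Under exogeneity and monotonicity, PN = (p₁ − p₀)/p₁.
PN = (0.75556 − 0.12223) / 0.75556 ≈ 0.8382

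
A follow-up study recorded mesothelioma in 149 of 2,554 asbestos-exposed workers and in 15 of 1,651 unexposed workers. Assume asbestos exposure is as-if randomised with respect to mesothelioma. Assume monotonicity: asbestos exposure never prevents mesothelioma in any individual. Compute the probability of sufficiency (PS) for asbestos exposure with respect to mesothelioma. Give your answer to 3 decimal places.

PS ≈ 0.050

p₁ = P(outcome | exposed) = 149/2554 = 0.05834
p₀ = P(outcome | unexposed) = 15/1651 = 0.0090854
Under exogeneity and monotonicity, PS = (p₁ − p₀) / (1 − p₀).
PS = (0.05834 − 0.0090854) / (1 − 0.0090854) = 0.049254 / 0.99091 ≈ 0.0497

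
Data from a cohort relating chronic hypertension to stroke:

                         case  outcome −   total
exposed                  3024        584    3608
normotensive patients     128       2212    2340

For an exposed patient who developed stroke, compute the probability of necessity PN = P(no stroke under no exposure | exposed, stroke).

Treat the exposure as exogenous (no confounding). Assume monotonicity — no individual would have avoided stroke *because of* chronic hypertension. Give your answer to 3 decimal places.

PN ≈ 0.935

p₁ = P(outcome | exposed) = 3024/3608 = 0.83814
p₀ = P(outcome | unexposed) = 128/2340 = 0.054701
Under exogeneity and monotonicity, PN = (p₁ − p₀)/p₁.
PN = (0.83814 − 0.054701) / 0.83814 ≈ 0.9347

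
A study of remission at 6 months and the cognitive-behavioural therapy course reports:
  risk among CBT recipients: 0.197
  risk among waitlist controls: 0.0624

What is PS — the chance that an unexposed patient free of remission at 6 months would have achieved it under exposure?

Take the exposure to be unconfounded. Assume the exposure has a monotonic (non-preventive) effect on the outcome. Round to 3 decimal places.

Let p₁ = 0.197, p₀ = 0.0624.
Under exogeneity and monotonicity, PS = (p₁ − p₀) / (1 − p₀).
PS = (0.197 − 0.0624) / (1 − 0.0624) = 0.1346 / 0.9376 ≈ 0.1436

PS ≈ 0.144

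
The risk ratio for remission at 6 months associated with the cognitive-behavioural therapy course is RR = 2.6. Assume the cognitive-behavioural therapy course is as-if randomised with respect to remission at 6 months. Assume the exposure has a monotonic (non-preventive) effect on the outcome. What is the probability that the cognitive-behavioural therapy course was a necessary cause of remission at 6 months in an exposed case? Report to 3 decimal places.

PN ≈ 0.615

Under exogeneity and monotonicity, PN = (RR − 1) / RR = 1 − 1/RR.
PN = (2.6 − 1) / 2.6 = 1.6 / 2.6 ≈ 0.6154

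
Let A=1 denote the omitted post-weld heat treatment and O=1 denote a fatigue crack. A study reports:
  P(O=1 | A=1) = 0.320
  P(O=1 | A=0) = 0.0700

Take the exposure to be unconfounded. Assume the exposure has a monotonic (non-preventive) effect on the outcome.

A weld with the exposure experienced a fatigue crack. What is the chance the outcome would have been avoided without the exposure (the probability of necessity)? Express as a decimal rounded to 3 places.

Let p₁ = 0.32, p₀ = 0.07.
Under exogeneity and monotonicity, PN = (p₁ − p₀) / p₁.
PN = (0.32 − 0.07) / 0.32 = 0.25 / 0.32 ≈ 0.7812

PN ≈ 0.781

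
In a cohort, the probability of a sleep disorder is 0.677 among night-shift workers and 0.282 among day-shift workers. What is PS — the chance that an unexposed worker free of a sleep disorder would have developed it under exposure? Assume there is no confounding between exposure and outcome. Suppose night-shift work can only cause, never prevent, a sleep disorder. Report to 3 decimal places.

PS ≈ 0.550

Let p₁ = 0.677, p₀ = 0.282.
Under exogeneity and monotonicity, PS = (p₁ − p₀) / (1 − p₀).
PS = (0.677 − 0.282) / (1 − 0.282) = 0.395 / 0.718 ≈ 0.5501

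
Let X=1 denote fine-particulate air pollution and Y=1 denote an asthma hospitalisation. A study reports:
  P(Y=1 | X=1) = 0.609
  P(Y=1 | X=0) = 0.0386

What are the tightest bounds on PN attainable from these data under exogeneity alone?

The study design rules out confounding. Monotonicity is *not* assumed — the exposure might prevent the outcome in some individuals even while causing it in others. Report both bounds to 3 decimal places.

0.937 ≤ PN ≤ 1.000

Let p₁ = 0.609, p₀ = 0.0386.
Under exogeneity alone the bounds on PN are max{0,(p₁−p₀)/p₁} ≤ PN ≤ min{1,(1−p₀)/p₁}.
  lower = (p₁ − p₀)/p₁ = 0.5704 / 0.609 ≈ 0.9366
  upper = min{1, (1 − p₀)/p₁} = 0.9614 / 0.609 ≈ 1.5787 → capped at 1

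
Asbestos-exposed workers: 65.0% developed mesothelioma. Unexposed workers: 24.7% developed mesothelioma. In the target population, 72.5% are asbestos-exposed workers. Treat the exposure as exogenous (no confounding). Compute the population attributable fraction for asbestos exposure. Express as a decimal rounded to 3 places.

p₁ = 0.65, p₀ = 0.247.
Overall risk P(Y=1) = π·p₁ + (1−π)·p₀ = 0.725×0.65 + 0.275×0.247 = 0.53917.
Under exogeneity, PAF = [P(Y=1) − p₀] / P(Y=1).
PAF = (0.53917 − 0.247) / 0.53917 ≈ 0.5419

PAF ≈ 0.542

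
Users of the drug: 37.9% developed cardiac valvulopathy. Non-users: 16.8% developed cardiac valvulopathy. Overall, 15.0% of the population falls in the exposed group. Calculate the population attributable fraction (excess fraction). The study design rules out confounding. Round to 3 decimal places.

PAF ≈ 0.159

p₁ = 0.379, p₀ = 0.168.
Overall risk P(Y=1) = π·p₁ + (1−π)·p₀ = 0.15×0.379 + 0.85×0.168 = 0.19965.
Under exogeneity, PAF = [P(Y=1) − p₀] / P(Y=1).
PAF = (0.19965 − 0.168) / 0.19965 ≈ 0.1585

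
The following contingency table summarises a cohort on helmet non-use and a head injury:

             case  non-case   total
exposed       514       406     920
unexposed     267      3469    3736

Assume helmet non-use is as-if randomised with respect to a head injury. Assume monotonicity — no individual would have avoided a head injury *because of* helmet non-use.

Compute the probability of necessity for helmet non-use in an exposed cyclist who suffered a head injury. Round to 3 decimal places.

PN ≈ 0.872

p₁ = P(outcome | exposed) = 514/920 = 0.5587
p₀ = P(outcome | unexposed) = 267/3736 = 0.071467
Under exogeneity and monotonicity, PN = (p₁ − p₀)/p₁.
PN = (0.5587 − 0.071467) / 0.5587 ≈ 0.8721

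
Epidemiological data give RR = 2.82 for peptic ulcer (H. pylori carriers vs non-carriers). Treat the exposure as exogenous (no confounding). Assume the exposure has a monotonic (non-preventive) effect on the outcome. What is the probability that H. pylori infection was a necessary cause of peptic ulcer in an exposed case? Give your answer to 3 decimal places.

PN ≈ 0.645

Under exogeneity and monotonicity, PN = (RR − 1) / RR = 1 − 1/RR.
PN = (2.82 − 1) / 2.82 = 1.82 / 2.82 ≈ 0.6454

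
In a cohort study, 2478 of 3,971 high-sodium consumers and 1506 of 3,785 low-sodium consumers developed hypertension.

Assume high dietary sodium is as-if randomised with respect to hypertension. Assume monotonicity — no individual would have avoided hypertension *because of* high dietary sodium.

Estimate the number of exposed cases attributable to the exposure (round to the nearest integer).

about 898 cases

p₁ = P(outcome | exposed) = 2478/3971 = 0.62402
p₀ = P(outcome | unexposed) = 1506/3785 = 0.39789
PN = (p₁ − p₀)/p₁ = (0.62402 − 0.39789) / 0.62402 ≈ 0.36239.
Attributable cases ≈ PN × (exposed cases) = 0.36239 × 2478 ≈ 897.99.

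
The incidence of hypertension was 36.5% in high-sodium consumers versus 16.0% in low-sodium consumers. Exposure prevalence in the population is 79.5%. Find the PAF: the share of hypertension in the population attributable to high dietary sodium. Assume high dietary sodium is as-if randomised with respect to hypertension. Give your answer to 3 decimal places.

p₁ = 0.365, p₀ = 0.16.
Overall risk P(Y=1) = π·p₁ + (1−π)·p₀ = 0.795×0.365 + 0.205×0.16 = 0.32298.
Under exogeneity, PAF = [P(Y=1) − p₀] / P(Y=1).
PAF = (0.32298 − 0.16) / 0.32298 ≈ 0.5046

PAF ≈ 0.505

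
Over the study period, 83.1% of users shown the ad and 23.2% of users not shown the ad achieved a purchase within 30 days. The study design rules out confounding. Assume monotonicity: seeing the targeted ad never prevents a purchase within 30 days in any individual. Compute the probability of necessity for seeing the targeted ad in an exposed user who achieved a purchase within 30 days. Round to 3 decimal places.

p₁ = 0.831, p₀ = 0.232.
Under exogeneity and monotonicity, PN = (p₁ − p₀) / p₁.
PN = (0.831 − 0.232) / 0.831 = 0.599 / 0.831 ≈ 0.7208

PN ≈ 0.721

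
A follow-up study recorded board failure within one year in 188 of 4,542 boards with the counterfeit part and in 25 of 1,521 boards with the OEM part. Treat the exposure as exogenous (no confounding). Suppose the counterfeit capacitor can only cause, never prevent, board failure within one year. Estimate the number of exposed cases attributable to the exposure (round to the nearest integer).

p₁ = P(outcome | exposed) = 188/4542 = 0.041391
p₀ = P(outcome | unexposed) = 25/1521 = 0.016437
PN = (p₁ − p₀)/p₁ = (0.041391 − 0.016437) / 0.041391 ≈ 0.60290.
Attributable cases ≈ PN × (exposed cases) = 0.60290 × 188 ≈ 113.35.

about 113 cases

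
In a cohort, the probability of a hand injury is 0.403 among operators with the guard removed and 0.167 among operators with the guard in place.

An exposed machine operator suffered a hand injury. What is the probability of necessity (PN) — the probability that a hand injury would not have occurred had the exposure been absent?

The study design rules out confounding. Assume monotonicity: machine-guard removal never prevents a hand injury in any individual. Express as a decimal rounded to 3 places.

PN ≈ 0.586

Let p₁ = 0.403, p₀ = 0.167.
Under exogeneity and monotonicity, PN = (p₁ − p₀) / p₁.
PN = (0.403 − 0.167) / 0.403 = 0.236 / 0.403 ≈ 0.5856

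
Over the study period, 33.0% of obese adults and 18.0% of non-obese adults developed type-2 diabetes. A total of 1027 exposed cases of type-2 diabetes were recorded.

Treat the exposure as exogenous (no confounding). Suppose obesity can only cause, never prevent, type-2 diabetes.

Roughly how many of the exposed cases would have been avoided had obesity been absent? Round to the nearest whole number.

about 467 cases

p₁ = 0.33, p₀ = 0.18.
PN = (p₁ − p₀)/p₁ = (0.33 − 0.18) / 0.33 ≈ 0.45455.
Attributable cases ≈ PN × (exposed cases) = 0.45455 × 1027 ≈ 466.82.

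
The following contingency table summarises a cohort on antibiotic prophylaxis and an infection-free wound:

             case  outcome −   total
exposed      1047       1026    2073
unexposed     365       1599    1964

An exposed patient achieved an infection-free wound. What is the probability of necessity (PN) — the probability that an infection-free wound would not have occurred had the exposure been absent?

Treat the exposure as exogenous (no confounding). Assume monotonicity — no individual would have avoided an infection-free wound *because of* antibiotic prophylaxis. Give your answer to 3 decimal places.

p₁ = P(outcome | exposed) = 1047/2073 = 0.50507
p₀ = P(outcome | unexposed) = 365/1964 = 0.18585
Under exogeneity and monotonicity, PN = (p₁ − p₀)/p₁.
PN = (0.50507 − 0.18585) / 0.50507 ≈ 0.6320

PN ≈ 0.632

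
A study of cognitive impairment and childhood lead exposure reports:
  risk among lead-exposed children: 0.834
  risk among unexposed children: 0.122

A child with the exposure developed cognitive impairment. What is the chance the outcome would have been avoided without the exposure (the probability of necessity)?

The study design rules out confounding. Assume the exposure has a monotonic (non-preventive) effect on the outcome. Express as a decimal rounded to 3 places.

Let p₁ = 0.834, p₀ = 0.122.
Under exogeneity and monotonicity, PN = (p₁ − p₀) / p₁.
PN = (0.834 − 0.122) / 0.834 = 0.712 / 0.834 ≈ 0.8537

PN ≈ 0.854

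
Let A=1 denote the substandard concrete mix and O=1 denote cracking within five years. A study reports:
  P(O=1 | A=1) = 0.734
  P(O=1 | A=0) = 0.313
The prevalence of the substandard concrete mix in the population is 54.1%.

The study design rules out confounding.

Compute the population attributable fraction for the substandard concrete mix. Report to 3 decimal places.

Let p₁ = 0.734, p₀ = 0.313.
Overall risk P(Y=1) = π·p₁ + (1−π)·p₀ = 0.541×0.734 + 0.459×0.313 = 0.54076.
Under exogeneity, PAF = [P(Y=1) − p₀] / P(Y=1).
PAF = (0.54076 − 0.313) / 0.54076 ≈ 0.4212

PAF ≈ 0.421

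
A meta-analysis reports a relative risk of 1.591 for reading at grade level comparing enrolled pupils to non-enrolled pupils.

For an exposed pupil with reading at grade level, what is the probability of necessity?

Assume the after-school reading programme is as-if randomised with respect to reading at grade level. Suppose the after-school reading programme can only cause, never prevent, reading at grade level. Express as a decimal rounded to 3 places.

PN ≈ 0.371

Under exogeneity and monotonicity, PN = (RR − 1) / RR = 1 − 1/RR.
PN = (1.591 − 1) / 1.591 = 0.591 / 1.591 ≈ 0.3715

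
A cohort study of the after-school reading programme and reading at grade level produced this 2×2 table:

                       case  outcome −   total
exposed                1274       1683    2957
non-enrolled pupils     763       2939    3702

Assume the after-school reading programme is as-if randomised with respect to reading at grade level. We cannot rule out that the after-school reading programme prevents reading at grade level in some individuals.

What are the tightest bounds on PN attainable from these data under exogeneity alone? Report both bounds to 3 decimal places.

0.522 ≤ PN ≤ 1.000

p₁ = P(outcome | exposed) = 1274/2957 = 0.43084
p₀ = P(outcome | unexposed) = 763/3702 = 0.2061
Under exogeneity alone the bounds on PN are max{0,(p₁−p₀)/p₁} ≤ PN ≤ min{1,(1−p₀)/p₁}.
  lower = (p₁ − p₀)/p₁ = 0.22474 / 0.43084 ≈ 0.5216
  upper = min{1, (1 − p₀)/p₁} = 0.7939 / 0.43084 ≈ 1.8427 → capped at 1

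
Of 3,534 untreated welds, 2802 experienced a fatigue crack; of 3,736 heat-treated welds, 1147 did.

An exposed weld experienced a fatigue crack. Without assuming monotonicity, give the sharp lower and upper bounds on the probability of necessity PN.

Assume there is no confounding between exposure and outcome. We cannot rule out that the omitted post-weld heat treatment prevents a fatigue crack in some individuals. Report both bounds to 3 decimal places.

0.613 ≤ PN ≤ 0.874

p₁ = P(outcome | exposed) = 2802/3534 = 0.79287
p₀ = P(outcome | unexposed) = 1147/3736 = 0.30701
Under exogeneity alone the bounds on PN are max{0,(p₁−p₀)/p₁} ≤ PN ≤ min{1,(1−p₀)/p₁}.
  lower = (p₁ − p₀)/p₁ = 0.48586 / 0.79287 ≈ 0.6128
  upper = min{1, (1 − p₀)/p₁} = 0.69299 / 0.79287 ≈ 0.8740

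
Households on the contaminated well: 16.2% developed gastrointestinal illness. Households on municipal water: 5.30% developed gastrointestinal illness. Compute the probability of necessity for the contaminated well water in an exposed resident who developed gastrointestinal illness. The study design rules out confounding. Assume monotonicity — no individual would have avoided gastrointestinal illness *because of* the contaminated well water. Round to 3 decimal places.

p₁ = 0.162, p₀ = 0.053.
Under exogeneity and monotonicity, PN = (p₁ − p₀) / p₁.
PN = (0.162 − 0.053) / 0.162 = 0.109 / 0.162 ≈ 0.6728

PN ≈ 0.673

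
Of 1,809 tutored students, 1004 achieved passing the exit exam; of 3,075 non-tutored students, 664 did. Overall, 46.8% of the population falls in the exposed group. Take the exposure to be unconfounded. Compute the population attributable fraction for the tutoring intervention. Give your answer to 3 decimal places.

p₁ = P(outcome | exposed) = 1004/1809 = 0.555
p₀ = P(outcome | unexposed) = 664/3075 = 0.21593
Overall risk P(Y=1) = π·p₁ + (1−π)·p₀ = 0.468×0.555 + 0.532×0.21593 = 0.37462.
Under exogeneity, PAF = [P(Y=1) − p₀] / P(Y=1).
PAF = (0.37462 − 0.21593) / 0.37462 ≈ 0.4236

PAF ≈ 0.424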